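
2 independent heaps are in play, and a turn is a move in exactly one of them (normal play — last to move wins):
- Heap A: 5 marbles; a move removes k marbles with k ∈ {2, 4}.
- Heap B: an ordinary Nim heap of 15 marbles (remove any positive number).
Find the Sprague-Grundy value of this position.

13

Build the Grundy sequence for heap A with g(k) = mex{g(k−s) : s ∈ {2, 4}, s ≤ k}:
k:     0  1  2  3  4  5
g(k):  0  0  1  1  2  2
So g(5) = 2.
Heap B is a plain Nim heap of size 15, so its Grundy value is 15.
The value of a disjunctive sum is the nim-sum of the parts.
Combined value = 2 ⊕ 15 = 13.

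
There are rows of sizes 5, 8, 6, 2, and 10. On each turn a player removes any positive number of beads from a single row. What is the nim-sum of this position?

Nim-sum: 5 XOR 8 XOR 6 XOR 2 XOR 10 = 3.

3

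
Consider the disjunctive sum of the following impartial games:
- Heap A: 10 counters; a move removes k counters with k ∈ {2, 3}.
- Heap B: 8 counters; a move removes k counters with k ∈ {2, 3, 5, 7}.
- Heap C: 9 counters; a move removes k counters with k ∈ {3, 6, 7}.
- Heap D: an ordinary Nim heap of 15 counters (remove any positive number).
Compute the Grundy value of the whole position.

For heap A, compute g(0), g(1), … with moves {2, 3}:
k:     0  1  2  3  4  5  6  7  8  9 10
g(k):  0  0  1  1  2  0  0  1  1  2  0
So g(10) = 0.
Build the Grundy sequence for heap B with g(k) = mex{g(k−s) : s ∈ {2, 3, 5, 7}, s ≤ k}:
k:     0  1  2  3  4  5  6  7  8
g(k):  0  0  1  1  2  2  3  3  4
So g(8) = 4.
Build the Grundy sequence for heap C with g(k) = mex{g(k−s) : s ∈ {3, 6, 7}, s ≤ k}:
g(0) = mex{} = 0
g(1) = mex{} = 0
g(2) = mex{} = 0
g(3) = mex{0} = 1
g(4) = mex{0} = 1
g(5) = mex{0} = 1
g(6) = mex{0,1} = 2
g(7) = mex{0,1} = 2
g(8) = mex{0,1} = 2
g(9) = mex{0,1,2} = 3
So g(9) = 3.
Heap D is a plain Nim heap of size 15, so its Grundy value is 15.
The value of a disjunctive sum is the nim-sum of the parts.
Combined value = 0 XOR 4 XOR 3 XOR 15 = 8.

8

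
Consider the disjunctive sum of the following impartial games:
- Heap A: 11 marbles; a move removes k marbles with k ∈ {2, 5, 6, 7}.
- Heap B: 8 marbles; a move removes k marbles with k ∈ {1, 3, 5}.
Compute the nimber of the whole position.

3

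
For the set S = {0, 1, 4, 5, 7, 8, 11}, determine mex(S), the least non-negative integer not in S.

2

The values 0, 1 are all present; 2 is the first non-negative integer missing from the set.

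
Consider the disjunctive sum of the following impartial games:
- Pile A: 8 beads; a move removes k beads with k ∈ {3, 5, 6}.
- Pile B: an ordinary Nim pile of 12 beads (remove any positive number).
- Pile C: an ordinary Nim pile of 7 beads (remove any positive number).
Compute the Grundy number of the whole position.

9

Grundy values for pile A (subtraction set {3, 5, 6}):
k:     0  1  2  3  4  5  6  7  8
g(k):  0  0  0  1  1  1  2  2  2
So g(8) = 2.
Pile B is a plain Nim pile of size 12, so its Grundy value is 12.
Pile C is a plain Nim pile of size 7, so its Grundy value is 7.
By the Sprague-Grundy theorem, the Grundy value of a sum of independent games is the XOR of the component values.
Combined value = 2 ⊕ 12 ⊕ 7 = 9.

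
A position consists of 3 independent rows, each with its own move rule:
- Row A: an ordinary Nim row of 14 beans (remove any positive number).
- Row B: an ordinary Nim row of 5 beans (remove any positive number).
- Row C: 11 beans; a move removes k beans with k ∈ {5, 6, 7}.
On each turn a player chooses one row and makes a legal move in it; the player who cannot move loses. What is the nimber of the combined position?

9

Row A is a plain Nim row of size 14, so its Grundy value is 14.
Row B is a plain Nim row of size 5, so its Grundy value is 5.
For row C, compute g(0), g(1), … with moves {5, 6, 7}:
k:     0  1  2  3  4  5  6  7  8  9 10 11
g(k):  0  0  0  0  0  1  1  1  1  1  2  2
So g(11) = 2.
The value of a disjunctive sum is the nim-sum of the parts.
Combined value = 14 XOR 5 XOR 2 = 9.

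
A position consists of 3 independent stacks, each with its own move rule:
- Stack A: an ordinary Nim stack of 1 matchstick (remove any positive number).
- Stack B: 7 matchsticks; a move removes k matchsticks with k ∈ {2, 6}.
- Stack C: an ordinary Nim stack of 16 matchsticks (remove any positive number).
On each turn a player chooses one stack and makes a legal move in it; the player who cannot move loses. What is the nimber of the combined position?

16

Stack A is a plain Nim stack of size 1, so its Grundy value is 1.
Build the Grundy sequence for stack B with g(k) = mex{g(k−s) : s ∈ {2, 6}, s ≤ k}:
g(0) = mex{} = 0
g(1) = mex{} = 0
g(2) = mex{0} = 1
g(3) = mex{0} = 1
g(4) = mex{1} = 0
g(5) = mex{1} = 0
g(6) = mex{0} = 1
g(7) = mex{0} = 1
So g(7) = 1.
Stack C is a plain Nim stack of size 16, so its Grundy value is 16.
The value of a disjunctive sum is the nim-sum of the parts.
Combined value = 1 XOR 1 XOR 16 = 16.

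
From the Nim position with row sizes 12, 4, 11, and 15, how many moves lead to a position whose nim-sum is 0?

3

Nim-sum: 12 ^ 4 ^ 11 ^ 15 = 12.
The overall nim-sum is X = 12. A row of size p has a winning move iff p XOR X < p (reduce it to p XOR X).
  12: 12 XOR 12 = 0 < 12 — winning move (to 0).
  4: 4 XOR 12 = 8 ≥ 4 — no move.
  11: 11 XOR 12 = 7 < 11 — winning move (to 7).
  15: 15 XOR 12 = 3 < 15 — winning move (to 3).
That gives 3 winning moves.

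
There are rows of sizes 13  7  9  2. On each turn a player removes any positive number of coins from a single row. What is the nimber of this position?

1

Compute the nim-sum pairwise:
13 XOR 7 = 10
10 XOR 9 = 3
3 XOR 2 = 1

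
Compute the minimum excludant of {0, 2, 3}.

1

0 is in the set but 1 is not, so the mex is 1.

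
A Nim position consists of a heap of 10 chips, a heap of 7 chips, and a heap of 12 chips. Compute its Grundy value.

1

Nim-sum: 10 ^ 7 ^ 12 = 1.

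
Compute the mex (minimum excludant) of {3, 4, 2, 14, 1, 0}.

5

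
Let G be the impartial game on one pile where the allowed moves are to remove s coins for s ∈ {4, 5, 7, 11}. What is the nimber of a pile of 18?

0

Build the Grundy sequence with g(k) = mex{g(k−s) : s ∈ {4, 5, 7, 11}, s ≤ k}:
k:     0  1  2  3  4  5  6  7  8  9 10 11 12 13 14 15 16 17 18
g(k):  0  0  0  0  1  1  1  1  2  2  2  2  3  3  3  0  0  0  0
So g(18) = 0.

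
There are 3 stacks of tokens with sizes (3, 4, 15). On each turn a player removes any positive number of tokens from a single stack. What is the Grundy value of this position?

Nim-sum: 3 ^ 4 ^ 15 = 8.

8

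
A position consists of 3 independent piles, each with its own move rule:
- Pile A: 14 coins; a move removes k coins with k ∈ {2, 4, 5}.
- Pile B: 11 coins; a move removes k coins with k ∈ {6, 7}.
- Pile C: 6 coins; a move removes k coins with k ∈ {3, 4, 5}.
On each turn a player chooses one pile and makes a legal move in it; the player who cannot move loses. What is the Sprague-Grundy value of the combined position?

3

For pile A, compute g(0), g(1), … with moves {2, 4, 5}:
g(0) = mex{} = 0
g(1) = mex{} = 0
g(2) = mex{0} = 1
g(3) = mex{0} = 1
g(4) = mex{0,1} = 2
g(5) = mex{0,1} = 2
g(6) = mex{0,1,2} = 3
g(7) = mex{1,2} = 0
g(8) = mex{1,2,3} = 0
g(9) = mex{0,2} = 1
g(10) = mex{0,2,3} = 1
g(11) = mex{0,1,3} = 2
g(12) = mex{0,1} = 2
g(13) = mex{0,1,2} = 3
g(14) = mex{1,2} = 0
So g(14) = 0.
For pile B, compute g(0), g(1), … with moves {6, 7}:
k:     0  1  2  3  4  5  6  7  8  9 10 11
g(k):  0  0  0  0  0  0  1  1  1  1  1  1
So g(11) = 1.
Grundy values for pile C (subtraction set {3, 4, 5}):
k:     0  1  2  3  4  5  6
g(k):  0  0  0  1  1  1  2
So g(6) = 2.
By the Sprague-Grundy theorem, the Grundy value of a sum of independent games is the XOR of the component values.
Combined value = 0 ⊕ 1 ⊕ 2 = 3.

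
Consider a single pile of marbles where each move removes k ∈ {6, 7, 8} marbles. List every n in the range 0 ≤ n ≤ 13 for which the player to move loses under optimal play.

0, 1, 2, 3, 4, 5

Grundy values for subtraction set {6, 7, 8}:
g(0) = mex{} = 0
g(1) = mex{} = 0
g(2) = mex{} = 0
g(3) = mex{} = 0
g(4) = mex{} = 0
g(5) = mex{} = 0
g(6) = mex{0} = 1
g(7) = mex{0} = 1
g(8) = mex{0} = 1
g(9) = mex{0} = 1
g(10) = mex{0} = 1
g(11) = mex{0} = 1
g(12) = mex{0,1} = 2
g(13) = mex{0,1} = 2
The P-positions (g = 0) in 0..13 are 0, 1, 2, 3, 4, 5.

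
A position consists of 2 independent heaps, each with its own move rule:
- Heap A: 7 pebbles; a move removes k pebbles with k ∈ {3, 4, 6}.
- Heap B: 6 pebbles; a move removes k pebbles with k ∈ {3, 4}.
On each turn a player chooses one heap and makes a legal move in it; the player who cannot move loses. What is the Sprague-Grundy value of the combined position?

0

Grundy values for heap A (subtraction set {3, 4, 6}):
k:     0  1  2  3  4  5  6  7
g(k):  0  0  0  1  1  1  2  2
So g(7) = 2.
Grundy values for heap B (subtraction set {3, 4}):
k:     0  1  2  3  4  5  6
g(k):  0  0  0  1  1  1  2
So g(6) = 2.
The value of a disjunctive sum is the nim-sum of the parts.
Combined value = 2 XOR 2 = 0.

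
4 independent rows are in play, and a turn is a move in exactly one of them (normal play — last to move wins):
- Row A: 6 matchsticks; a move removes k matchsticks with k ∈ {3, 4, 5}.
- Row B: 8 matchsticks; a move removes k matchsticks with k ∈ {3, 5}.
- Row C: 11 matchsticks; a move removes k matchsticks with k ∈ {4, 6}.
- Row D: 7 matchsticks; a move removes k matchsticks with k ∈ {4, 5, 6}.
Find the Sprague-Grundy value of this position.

3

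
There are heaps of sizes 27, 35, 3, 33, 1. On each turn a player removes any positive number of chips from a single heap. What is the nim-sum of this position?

In binary:
  011011  (27)
  100011  (35)
  000011  (3)
  100001  (33)
  000001  (1)
  ------
  011011  (27)

27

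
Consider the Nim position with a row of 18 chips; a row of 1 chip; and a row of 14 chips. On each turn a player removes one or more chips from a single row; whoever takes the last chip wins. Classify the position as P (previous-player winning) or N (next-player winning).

N-position

Compute the nim-sum pairwise:
18 ^ 1 = 19
19 ^ 14 = 29
The nim-sum is 29 ≠ 0, so this is an N-position: the player to move can win.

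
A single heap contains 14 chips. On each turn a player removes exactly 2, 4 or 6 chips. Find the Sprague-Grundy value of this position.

Compute g(0), g(1), … for moves {2, 4, 6}:
g(0) = mex{} = 0
g(1) = mex{} = 0
g(2) = mex{0} = 1
g(3) = mex{0} = 1
g(4) = mex{0,1} = 2
g(5) = mex{0,1} = 2
g(6) = mex{0,1,2} = 3
g(7) = mex{0,1,2} = 3
g(8) = mex{1,2,3} = 0
g(9) = mex{1,2,3} = 0
g(10) = mex{0,2,3} = 1
g(11) = mex{0,2,3} = 1
g(12) = mex{0,1,3} = 2
g(13) = mex{0,1,3} = 2
g(14) = mex{0,1,2} = 3
So g(14) = 3.

3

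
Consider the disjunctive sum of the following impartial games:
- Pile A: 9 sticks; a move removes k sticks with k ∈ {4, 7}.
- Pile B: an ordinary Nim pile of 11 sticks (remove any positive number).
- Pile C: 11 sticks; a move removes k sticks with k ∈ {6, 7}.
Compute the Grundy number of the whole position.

Grundy values for pile A (subtraction set {4, 7}):
k:     0  1  2  3  4  5  6  7  8  9
g(k):  0  0  0  0  1  1  1  1  2  2
So g(9) = 2.
Pile B is a plain Nim pile of size 11, so its Grundy value is 11.
Grundy values for pile C (subtraction set {6, 7}):
k:     0  1  2  3  4  5  6  7  8  9 10 11
g(k):  0  0  0  0  0  0  1  1  1  1  1  1
So g(11) = 1.
The value of a disjunctive sum is the nim-sum of the parts.
Combined value = 2 ⊕ 11 ⊕ 1 = 8.

8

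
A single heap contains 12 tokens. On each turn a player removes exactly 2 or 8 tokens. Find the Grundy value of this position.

1

Build the Grundy sequence with g(k) = mex{g(k−s) : s ∈ {2, 8}, s ≤ k}:
k:     0  1  2  3  4  5  6  7  8  9 10 11 12
g(k):  0  0  1  1  0  0  1  1  2  2  0  0  1
So g(12) = 1.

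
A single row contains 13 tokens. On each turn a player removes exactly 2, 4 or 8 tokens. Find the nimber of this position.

0

Build the Grundy sequence with g(k) = mex{g(k−s) : s ∈ {2, 4, 8}, s ≤ k}:
g(0) = mex{} = 0
g(1) = mex{} = 0
g(2) = mex{0} = 1
g(3) = mex{0} = 1
g(4) = mex{0,1} = 2
g(5) = mex{0,1} = 2
g(6) = mex{1,2} = 0
g(7) = mex{1,2} = 0
g(8) = mex{0,2} = 1
g(9) = mex{0,2} = 1
g(10) = mex{0,1} = 2
g(11) = mex{0,1} = 2
g(12) = mex{1,2} = 0
g(13) = mex{1,2} = 0
So g(13) = 0.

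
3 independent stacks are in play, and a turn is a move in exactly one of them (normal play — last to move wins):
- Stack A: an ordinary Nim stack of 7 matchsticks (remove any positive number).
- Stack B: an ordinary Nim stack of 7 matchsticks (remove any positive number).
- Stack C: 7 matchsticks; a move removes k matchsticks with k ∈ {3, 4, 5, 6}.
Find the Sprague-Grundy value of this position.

Stack A is a plain Nim stack of size 7, so its Grundy value is 7.
Stack B is a plain Nim stack of size 7, so its Grundy value is 7.
For stack C, compute g(0), g(1), … with moves {3, 4, 5, 6}:
g(0) = mex{} = 0
g(1) = mex{} = 0
g(2) = mex{} = 0
g(3) = mex{0} = 1
g(4) = mex{0} = 1
g(5) = mex{0} = 1
g(6) = mex{0,1} = 2
g(7) = mex{0,1} = 2
So g(7) = 2.
By the Sprague-Grundy theorem, the Grundy value of a sum of independent games is the XOR of the component values.
Combined value = 7 XOR 7 XOR 2 = 2.

2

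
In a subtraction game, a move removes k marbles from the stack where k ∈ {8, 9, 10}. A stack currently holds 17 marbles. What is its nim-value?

2

Grundy values for subtraction set {8, 9, 10}:
k:     0  1  2  3  4  5  6  7  8  9 10 11 12 13 14 15 16 17
g(k):  0  0  0  0  0  0  0  0  1  1  1  1  1  1  1  1  2  2
So g(17) = 2.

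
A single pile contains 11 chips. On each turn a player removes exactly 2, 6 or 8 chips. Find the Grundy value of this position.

3

Grundy values for subtraction set {2, 6, 8}:
g(0) = mex{} = 0
g(1) = mex{} = 0
g(2) = mex{0} = 1
g(3) = mex{0} = 1
g(4) = mex{1} = 0
g(5) = mex{1} = 0
g(6) = mex{0} = 1
g(7) = mex{0} = 1
g(8) = mex{0,1} = 2
g(9) = mex{0,1} = 2
g(10) = mex{0,1,2} = 3
g(11) = mex{0,1,2} = 3
So g(11) = 3.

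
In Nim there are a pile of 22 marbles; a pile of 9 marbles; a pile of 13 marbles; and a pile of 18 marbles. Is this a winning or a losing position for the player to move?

Nim-sum: 22 ⊕ 9 ⊕ 13 ⊕ 18 = 0.
The nim-sum is 0, so this is a P-position: the player to move is in a losing position under optimal play.

Losing position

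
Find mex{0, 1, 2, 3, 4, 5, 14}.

6

The values 0, 1, 2, 3, 4, 5 are all present; 6 is the first non-negative integer missing from the set.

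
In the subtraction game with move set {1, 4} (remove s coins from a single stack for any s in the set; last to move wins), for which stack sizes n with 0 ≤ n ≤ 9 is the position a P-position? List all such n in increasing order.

0, 2, 5, 7

Grundy values for subtraction set {1, 4}:
k:     0  1  2  3  4  5  6  7  8  9
g(k):  0  1  0  1  2  0  1  0  1  2
The P-positions (g = 0) in 0..9 are 0, 2, 5, 7.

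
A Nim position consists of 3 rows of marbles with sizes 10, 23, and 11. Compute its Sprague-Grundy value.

22

Bitwise XOR of the heap sizes:
  01010  (10)
  10111  (23)
  01011  (11)
  -----
  10110  (22)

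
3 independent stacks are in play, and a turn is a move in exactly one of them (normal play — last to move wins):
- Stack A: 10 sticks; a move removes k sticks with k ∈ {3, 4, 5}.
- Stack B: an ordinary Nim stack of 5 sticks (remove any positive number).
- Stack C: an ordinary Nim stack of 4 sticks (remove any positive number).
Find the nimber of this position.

1

For stack A, compute g(0), g(1), … with moves {3, 4, 5}:
k:     0  1  2  3  4  5  6  7  8  9 10
g(k):  0  0  0  1  1  1  2  2  0  0  0
So g(10) = 0.
Stack B is a plain Nim stack of size 5, so its Grundy value is 5.
Stack C is a plain Nim stack of size 4, so its Grundy value is 4.
The value of a disjunctive sum is the nim-sum of the parts.
Combined value = 0 ⊕ 5 ⊕ 4 = 1.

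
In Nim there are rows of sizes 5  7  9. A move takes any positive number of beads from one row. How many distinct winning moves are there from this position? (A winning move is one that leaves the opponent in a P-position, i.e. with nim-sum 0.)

Nim-sum: 5 ⊕ 7 ⊕ 9 = 11.
The overall nim-sum is X = 11. A row of size p has a winning move iff p XOR X < p (reduce it to p XOR X).
  5: 5 XOR 11 = 14 ≥ 5 — no move.
  7: 7 XOR 11 = 12 ≥ 7 — no move.
  9: 9 XOR 11 = 2 < 9 — winning move (to 2).
That gives 1 winning move.

1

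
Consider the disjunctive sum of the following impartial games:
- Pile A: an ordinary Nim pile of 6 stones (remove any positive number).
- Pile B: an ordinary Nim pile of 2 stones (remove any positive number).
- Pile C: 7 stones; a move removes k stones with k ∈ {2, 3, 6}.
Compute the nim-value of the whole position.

5

Pile A is a plain Nim pile of size 6, so its Grundy value is 6.
Pile B is a plain Nim pile of size 2, so its Grundy value is 2.
For pile C, compute g(0), g(1), … with moves {2, 3, 6}:
k:     0  1  2  3  4  5  6  7
g(k):  0  0  1  1  2  0  3  1
So g(7) = 1.
By the Sprague-Grundy theorem, the Grundy value of a sum of independent games is the XOR of the component values.
Combined value = 6 ⊕ 2 ⊕ 1 = 5.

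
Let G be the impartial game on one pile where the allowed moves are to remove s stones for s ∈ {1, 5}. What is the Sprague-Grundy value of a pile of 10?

0

Grundy values for subtraction set {1, 5}:
k:     0  1  2  3  4  5  6  7  8  9 10
g(k):  0  1  0  1  0  1  0  1  0  1  0
So g(10) = 0.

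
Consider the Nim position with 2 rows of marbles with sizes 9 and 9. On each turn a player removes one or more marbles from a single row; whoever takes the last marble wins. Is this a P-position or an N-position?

Write each in binary and XOR column by column:
  1001  (9)
  1001  (9)
  ----
  0000  (0)
The nim-sum is 0, so this is a P-position: the player to move is in a losing position under optimal play.

P-position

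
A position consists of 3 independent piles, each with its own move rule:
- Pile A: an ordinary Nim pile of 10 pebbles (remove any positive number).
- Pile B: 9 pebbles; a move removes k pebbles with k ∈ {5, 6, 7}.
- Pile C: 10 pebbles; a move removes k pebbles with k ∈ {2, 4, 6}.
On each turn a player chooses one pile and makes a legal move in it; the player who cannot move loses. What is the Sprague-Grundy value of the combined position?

Pile A is a plain Nim pile of size 10, so its Grundy value is 10.
Grundy values for pile B (subtraction set {5, 6, 7}):
k:     0  1  2  3  4  5  6  7  8  9
g(k):  0  0  0  0  0  1  1  1  1  1
So g(9) = 1.
For pile C, compute g(0), g(1), … with moves {2, 4, 6}:
g(0) = mex{} = 0
g(1) = mex{} = 0
g(2) = mex{0} = 1
g(3) = mex{0} = 1
g(4) = mex{0,1} = 2
g(5) = mex{0,1} = 2
g(6) = mex{0,1,2} = 3
g(7) = mex{0,1,2} = 3
g(8) = mex{1,2,3} = 0
g(9) = mex{1,2,3} = 0
g(10) = mex{0,2,3} = 1
So g(10) = 1.
The value of a disjunctive sum is the nim-sum of the parts.
Combined value = 10 ⊕ 1 ⊕ 1 = 10.

10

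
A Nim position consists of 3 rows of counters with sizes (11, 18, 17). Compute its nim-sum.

8

Compute the nim-sum pairwise:
11 XOR 18 = 25
25 XOR 17 = 8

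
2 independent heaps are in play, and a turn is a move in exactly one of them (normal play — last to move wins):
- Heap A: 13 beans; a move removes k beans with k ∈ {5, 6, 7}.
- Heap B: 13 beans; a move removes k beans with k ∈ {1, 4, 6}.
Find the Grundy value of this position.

1

Build the Grundy sequence for heap A with g(k) = mex{g(k−s) : s ∈ {5, 6, 7}, s ≤ k}:
g(0) = mex{} = 0
g(1) = mex{} = 0
g(2) = mex{} = 0
g(3) = mex{} = 0
g(4) = mex{} = 0
g(5) = mex{0} = 1
g(6) = mex{0} = 1
g(7) = mex{0} = 1
g(8) = mex{0} = 1
g(9) = mex{0} = 1
g(10) = mex{0,1} = 2
g(11) = mex{0,1} = 2
g(12) = mex{1} = 0
g(13) = mex{1} = 0
So g(13) = 0.
For heap B, compute g(0), g(1), … with moves {1, 4, 6}:
g(0) = mex{} = 0
g(1) = mex{0} = 1
g(2) = mex{1} = 0
g(3) = mex{0} = 1
g(4) = mex{0,1} = 2
g(5) = mex{1,2} = 0
g(6) = mex{0} = 1
g(7) = mex{1} = 0
g(8) = mex{0,2} = 1
g(9) = mex{0,1} = 2
g(10) = mex{1,2} = 0
g(11) = mex{0} = 1
g(12) = mex{1} = 0
g(13) = mex{0,2} = 1
So g(13) = 1.
The value of a disjunctive sum is the nim-sum of the parts.
Combined value = 0 XOR 1 = 1.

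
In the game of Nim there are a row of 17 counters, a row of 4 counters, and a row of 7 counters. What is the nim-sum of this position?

18

Compute the nim-sum pairwise:
17 XOR 4 = 21
21 XOR 7 = 18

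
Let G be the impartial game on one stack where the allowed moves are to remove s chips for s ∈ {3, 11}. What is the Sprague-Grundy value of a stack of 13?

Build the Grundy sequence with g(k) = mex{g(k−s) : s ∈ {3, 11}, s ≤ k}:
g(0) = mex{} = 0
g(1) = mex{} = 0
g(2) = mex{} = 0
g(3) = mex{0} = 1
g(4) = mex{0} = 1
g(5) = mex{0} = 1
g(6) = mex{1} = 0
g(7) = mex{1} = 0
g(8) = mex{1} = 0
g(9) = mex{0} = 1
g(10) = mex{0} = 1
g(11) = mex{0} = 1
g(12) = mex{0,1} = 2
g(13) = mex{0,1} = 2
So g(13) = 2.

2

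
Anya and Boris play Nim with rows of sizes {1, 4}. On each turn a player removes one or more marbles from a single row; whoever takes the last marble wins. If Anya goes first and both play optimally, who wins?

Anya wins

Bitwise XOR of the heap sizes:
  001  (1)
  100  (4)
  ---
  101  (5)
The nim-sum is 5 ≠ 0, so this is an N-position: the player to move can win; Anya has a winning move.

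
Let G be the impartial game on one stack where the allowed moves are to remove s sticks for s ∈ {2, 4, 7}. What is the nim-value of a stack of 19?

2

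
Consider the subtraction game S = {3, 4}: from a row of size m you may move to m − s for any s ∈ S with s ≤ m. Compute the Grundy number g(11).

1

Build the Grundy sequence with g(k) = mex{g(k−s) : s ∈ {3, 4}, s ≤ k}:
k:     0  1  2  3  4  5  6  7  8  9 10 11
g(k):  0  0  0  1  1  1  2  0  0  0  1  1
So g(11) = 1.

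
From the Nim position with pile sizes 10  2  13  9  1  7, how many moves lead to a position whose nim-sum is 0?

3

Compute the nim-sum pairwise:
10 ^ 2 = 8
8 ^ 13 = 5
5 ^ 9 = 12
12 ^ 1 = 13
13 ^ 7 = 10
The overall nim-sum is X = 10. A pile of size p has a winning move iff p XOR X < p (reduce it to p XOR X).
  10: 10 XOR 10 = 0 < 10 — winning move (to 0).
  2: 2 XOR 10 = 8 ≥ 2 — no move.
  13: 13 XOR 10 = 7 < 13 — winning move (to 7).
  9: 9 XOR 10 = 3 < 9 — winning move (to 3).
  1: 1 XOR 10 = 11 ≥ 1 — no move.
  7: 7 XOR 10 = 13 ≥ 7 — no move.
That gives 3 winning moves.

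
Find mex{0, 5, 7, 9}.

0 is in the set but 1 is not, so the mex is 1.

1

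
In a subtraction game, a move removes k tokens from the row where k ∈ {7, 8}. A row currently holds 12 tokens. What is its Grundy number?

1

Grundy values for subtraction set {7, 8}:
k:     0  1  2  3  4  5  6  7  8  9 10 11 12
g(k):  0  0  0  0  0  0  0  1  1  1  1  1  1
So g(12) = 1.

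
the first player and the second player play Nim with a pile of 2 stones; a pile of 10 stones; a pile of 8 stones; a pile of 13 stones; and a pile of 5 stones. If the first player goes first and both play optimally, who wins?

the first player wins

Nim-sum: 2 ^ 10 ^ 8 ^ 13 ^ 5 = 8.
The nim-sum is 8 ≠ 0, so this is an N-position: the player to move can win; the first player has a winning move.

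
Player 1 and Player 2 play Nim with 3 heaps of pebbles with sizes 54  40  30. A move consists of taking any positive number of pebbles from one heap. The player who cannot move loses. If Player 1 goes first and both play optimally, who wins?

Player 2 wins

Compute the nim-sum pairwise:
54 ^ 40 = 30
30 ^ 30 = 0
The nim-sum is 0, so this is a P-position: the player to move is in a losing position under optimal play; Player 1 is about to move from it and so loses — Player 2 wins.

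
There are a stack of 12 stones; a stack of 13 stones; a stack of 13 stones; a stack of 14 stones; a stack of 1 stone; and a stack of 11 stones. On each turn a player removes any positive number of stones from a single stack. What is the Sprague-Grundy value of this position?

Compute the nim-sum pairwise:
12 XOR 13 = 1
1 XOR 13 = 12
12 XOR 14 = 2
2 XOR 1 = 3
3 XOR 11 = 8

8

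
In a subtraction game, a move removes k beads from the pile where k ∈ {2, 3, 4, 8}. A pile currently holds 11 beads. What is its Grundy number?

2

Build the Grundy sequence with g(k) = mex{g(k−s) : s ∈ {2, 3, 4, 8}, s ≤ k}:
k:     0  1  2  3  4  5  6  7  8  9 10 11
g(k):  0  0  1  1  2  2  0  0  1  1  2  2
So g(11) = 2.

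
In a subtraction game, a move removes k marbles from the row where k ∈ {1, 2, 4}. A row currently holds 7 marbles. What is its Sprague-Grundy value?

1

Build the Grundy sequence with g(k) = mex{g(k−s) : s ∈ {1, 2, 4}, s ≤ k}:
g(0) = mex{} = 0
g(1) = mex{0} = 1
g(2) = mex{0,1} = 2
g(3) = mex{1,2} = 0
g(4) = mex{0,2} = 1
g(5) = mex{0,1} = 2
g(6) = mex{1,2} = 0
g(7) = mex{0,2} = 1
So g(7) = 1.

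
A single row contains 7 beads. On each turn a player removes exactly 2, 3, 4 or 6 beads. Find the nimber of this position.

3

Compute g(0), g(1), … for moves {2, 3, 4, 6}:
g(0) = mex{} = 0
g(1) = mex{} = 0
g(2) = mex{0} = 1
g(3) = mex{0} = 1
g(4) = mex{0,1} = 2
g(5) = mex{0,1} = 2
g(6) = mex{0,1,2} = 3
g(7) = mex{0,1,2} = 3
So g(7) = 3.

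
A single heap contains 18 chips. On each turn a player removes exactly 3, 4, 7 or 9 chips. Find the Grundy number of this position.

2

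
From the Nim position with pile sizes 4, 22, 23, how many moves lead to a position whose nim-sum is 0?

3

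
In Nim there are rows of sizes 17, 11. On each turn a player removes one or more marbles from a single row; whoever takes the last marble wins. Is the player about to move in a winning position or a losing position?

Winning position

Write each in binary and XOR column by column:
  10001  (17)
  01011  (11)
  -----
  11010  (26)
The nim-sum is 26 ≠ 0, so this is an N-position: the player to move can win.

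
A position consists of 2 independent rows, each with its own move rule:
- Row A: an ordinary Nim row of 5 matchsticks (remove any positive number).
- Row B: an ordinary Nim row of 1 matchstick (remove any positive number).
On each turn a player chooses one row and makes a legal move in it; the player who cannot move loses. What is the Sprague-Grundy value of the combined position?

4

Row A is a plain Nim row of size 5, so its Grundy value is 5.
Row B is a plain Nim row of size 1, so its Grundy value is 1.
By the Sprague-Grundy theorem, the Grundy value of a sum of independent games is the XOR of the component values.
Combined value = 5 ⊕ 1 = 4.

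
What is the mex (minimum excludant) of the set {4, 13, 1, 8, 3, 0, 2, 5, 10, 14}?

6

The values 0, 1, 2, 3, 4, 5 are all present; 6 is the first non-negative integer missing from the set.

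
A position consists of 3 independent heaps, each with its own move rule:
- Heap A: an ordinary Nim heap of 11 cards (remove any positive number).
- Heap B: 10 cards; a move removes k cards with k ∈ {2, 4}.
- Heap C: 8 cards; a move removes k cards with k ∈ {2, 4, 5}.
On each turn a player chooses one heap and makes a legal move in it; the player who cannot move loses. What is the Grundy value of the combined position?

9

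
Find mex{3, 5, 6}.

0

0 is not in the set, so the mex is 0.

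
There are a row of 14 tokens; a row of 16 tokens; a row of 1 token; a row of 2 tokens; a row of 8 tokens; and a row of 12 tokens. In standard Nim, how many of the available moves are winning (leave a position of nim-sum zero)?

1

Nim-sum: 14 XOR 16 XOR 1 XOR 2 XOR 8 XOR 12 = 25.
The overall nim-sum is X = 25. A row of size p has a winning move iff p XOR X < p (reduce it to p XOR X).
  14: 14 XOR 25 = 23 ≥ 14 — no move.
  16: 16 XOR 25 = 9 < 16 — winning move (to 9).
  1: 1 XOR 25 = 24 ≥ 1 — no move.
  2: 2 XOR 25 = 27 ≥ 2 — no move.
  8: 8 XOR 25 = 17 ≥ 8 — no move.
  12: 12 XOR 25 = 21 ≥ 12 — no move.
That gives 1 winning move.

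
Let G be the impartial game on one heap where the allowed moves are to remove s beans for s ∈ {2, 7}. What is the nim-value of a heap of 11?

Grundy values for subtraction set {2, 7}:
g(0) = mex{} = 0
g(1) = mex{} = 0
g(2) = mex{0} = 1
g(3) = mex{0} = 1
g(4) = mex{1} = 0
g(5) = mex{1} = 0
g(6) = mex{0} = 1
g(7) = mex{0} = 1
g(8) = mex{0,1} = 2
g(9) = mex{1} = 0
g(10) = mex{1,2} = 0
g(11) = mex{0} = 1
So g(11) = 1.

1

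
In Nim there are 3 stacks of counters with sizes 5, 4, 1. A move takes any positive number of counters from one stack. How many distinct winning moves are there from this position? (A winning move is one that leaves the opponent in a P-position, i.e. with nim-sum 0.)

0

Bitwise XOR of the heap sizes:
  101  (5)
  100  (4)
  001  (1)
  ---
  000  (0)
The nim-sum is already 0, so every move leaves a nonzero nim-sum — there are no winning moves.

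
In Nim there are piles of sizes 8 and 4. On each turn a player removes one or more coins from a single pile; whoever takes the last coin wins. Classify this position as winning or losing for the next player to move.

Bitwise XOR of the heap sizes:
  1000  (8)
  0100  (4)
  ----
  1100  (12)
The nim-sum is 12 ≠ 0, so this is an N-position: the player to move can win.

Winning position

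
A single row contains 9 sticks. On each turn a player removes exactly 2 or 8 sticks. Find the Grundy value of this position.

2

Compute g(0), g(1), … for moves {2, 8}:
k:     0  1  2  3  4  5  6  7  8  9
g(k):  0  0  1  1  0  0  1  1  2  2
So g(9) = 2.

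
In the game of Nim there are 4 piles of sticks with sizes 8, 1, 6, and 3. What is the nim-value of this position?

Bitwise XOR of the heap sizes:
  1000  (8)
  0001  (1)
  0110  (6)
  0011  (3)
  ----
  1100  (12)

12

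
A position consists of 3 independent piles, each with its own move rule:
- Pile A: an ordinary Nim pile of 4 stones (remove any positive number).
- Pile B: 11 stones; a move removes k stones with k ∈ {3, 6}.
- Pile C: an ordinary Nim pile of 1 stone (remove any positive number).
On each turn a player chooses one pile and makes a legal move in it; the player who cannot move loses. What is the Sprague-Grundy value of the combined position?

5

Pile A is a plain Nim pile of size 4, so its Grundy value is 4.
Build the Grundy sequence for pile B with g(k) = mex{g(k−s) : s ∈ {3, 6}, s ≤ k}:
k:     0  1  2  3  4  5  6  7  8  9 10 11
g(k):  0  0  0  1  1  1  2  2  2  0  0  0
So g(11) = 0.
Pile C is a plain Nim pile of size 1, so its Grundy value is 1.
By the Sprague-Grundy theorem, the Grundy value of a sum of independent games is the XOR of the component values.
Combined value = 4 XOR 0 XOR 1 = 5.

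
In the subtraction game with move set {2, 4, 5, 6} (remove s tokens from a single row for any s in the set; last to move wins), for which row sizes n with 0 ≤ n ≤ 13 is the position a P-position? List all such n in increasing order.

Build the Grundy sequence with g(k) = mex{g(k−s) : s ∈ {2, 4, 5, 6}, s ≤ k}:
k:     0  1  2  3  4  5  6  7  8  9 10 11 12 13
g(k):  0  0  1  1  2  2  3  3  0  0  1  1  2  2
The P-positions (g = 0) in 0..13 are 0, 1, 8, 9.

0, 1, 8, 9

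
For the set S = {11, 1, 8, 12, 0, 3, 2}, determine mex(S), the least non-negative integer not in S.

The values 0, 1, 2, 3 are all present; 4 is the first non-negative integer missing from the set.

4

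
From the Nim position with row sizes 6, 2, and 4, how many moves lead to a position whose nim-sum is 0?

Nim-sum: 6 ^ 2 ^ 4 = 0.
The nim-sum is already 0, so every move leaves a nonzero nim-sum — there are no winning moves.

0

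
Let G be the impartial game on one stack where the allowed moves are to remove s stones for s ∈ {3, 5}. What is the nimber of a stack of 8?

Build the Grundy sequence with g(k) = mex{g(k−s) : s ∈ {3, 5}, s ≤ k}:
k:     0  1  2  3  4  5  6  7  8
g(k):  0  0  0  1  1  1  2  2  0
So g(8) = 0.

0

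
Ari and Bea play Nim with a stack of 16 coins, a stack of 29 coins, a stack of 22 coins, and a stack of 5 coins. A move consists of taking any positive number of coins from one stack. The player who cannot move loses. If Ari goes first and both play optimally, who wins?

Ari wins

Write each in binary and XOR column by column:
  10000  (16)
  11101  (29)
  10110  (22)
  00101  (5)
  -----
  11110  (30)
The nim-sum is 30 ≠ 0, so this is an N-position: the player to move can win; Ari has a winning move.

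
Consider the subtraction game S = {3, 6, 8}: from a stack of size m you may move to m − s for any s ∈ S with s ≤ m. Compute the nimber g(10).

3

Build the Grundy sequence with g(k) = mex{g(k−s) : s ∈ {3, 6, 8}, s ≤ k}:
g(0) = mex{} = 0
g(1) = mex{} = 0
g(2) = mex{} = 0
g(3) = mex{0} = 1
g(4) = mex{0} = 1
g(5) = mex{0} = 1
g(6) = mex{0,1} = 2
g(7) = mex{0,1} = 2
g(8) = mex{0,1} = 2
g(9) = mex{0,1,2} = 3
g(10) = mex{0,1,2} = 3
So g(10) = 3.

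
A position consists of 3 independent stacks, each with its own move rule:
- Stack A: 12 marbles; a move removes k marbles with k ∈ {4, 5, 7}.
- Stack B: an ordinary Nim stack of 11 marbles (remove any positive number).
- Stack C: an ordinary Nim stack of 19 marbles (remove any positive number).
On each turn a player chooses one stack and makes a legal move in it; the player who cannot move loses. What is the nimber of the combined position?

24

Grundy values for stack A (subtraction set {4, 5, 7}):
g(0) = mex{} = 0
g(1) = mex{} = 0
g(2) = mex{} = 0
g(3) = mex{} = 0
g(4) = mex{0} = 1
g(5) = mex{0} = 1
g(6) = mex{0} = 1
g(7) = mex{0} = 1
g(8) = mex{0,1} = 2
g(9) = mex{0,1} = 2
g(10) = mex{0,1} = 2
g(11) = mex{1} = 0
g(12) = mex{1,2} = 0
So g(12) = 0.
Stack B is a plain Nim stack of size 11, so its Grundy value is 11.
Stack C is a plain Nim stack of size 19, so its Grundy value is 19.
By the Sprague-Grundy theorem, the Grundy value of a sum of independent games is the XOR of the component values.
Combined value = 0 XOR 11 XOR 19 = 24.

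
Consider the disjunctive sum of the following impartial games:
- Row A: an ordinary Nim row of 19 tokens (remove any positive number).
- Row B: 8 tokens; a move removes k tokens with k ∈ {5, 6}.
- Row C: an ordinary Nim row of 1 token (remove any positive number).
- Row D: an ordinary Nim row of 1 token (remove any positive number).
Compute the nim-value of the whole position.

18

Row A is a plain Nim row of size 19, so its Grundy value is 19.
Grundy values for row B (subtraction set {5, 6}):
k:     0  1  2  3  4  5  6  7  8
g(k):  0  0  0  0  0  1  1  1  1
So g(8) = 1.
Row C is a plain Nim row of size 1, so its Grundy value is 1.
Row D is a plain Nim row of size 1, so its Grundy value is 1.
By the Sprague-Grundy theorem, the Grundy value of a sum of independent games is the XOR of the component values.
Combined value = 19 ⊕ 1 ⊕ 1 ⊕ 1 = 18.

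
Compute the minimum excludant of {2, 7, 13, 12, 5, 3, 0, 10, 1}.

4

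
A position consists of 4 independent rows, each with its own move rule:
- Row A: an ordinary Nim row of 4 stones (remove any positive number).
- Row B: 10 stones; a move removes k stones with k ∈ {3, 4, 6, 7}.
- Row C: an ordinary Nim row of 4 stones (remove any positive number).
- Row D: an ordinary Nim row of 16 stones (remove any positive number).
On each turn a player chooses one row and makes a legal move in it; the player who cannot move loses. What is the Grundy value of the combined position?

16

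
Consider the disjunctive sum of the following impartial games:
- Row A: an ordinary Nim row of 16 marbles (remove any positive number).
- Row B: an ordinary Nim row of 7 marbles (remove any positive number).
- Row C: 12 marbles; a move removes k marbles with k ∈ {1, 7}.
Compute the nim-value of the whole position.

23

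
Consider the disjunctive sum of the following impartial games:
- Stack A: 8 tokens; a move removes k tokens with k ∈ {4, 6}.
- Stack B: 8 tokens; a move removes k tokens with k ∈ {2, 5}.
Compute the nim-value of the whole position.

2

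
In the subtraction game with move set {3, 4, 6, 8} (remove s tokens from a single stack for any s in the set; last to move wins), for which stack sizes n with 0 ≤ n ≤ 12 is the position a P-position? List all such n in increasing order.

Build the Grundy sequence with g(k) = mex{g(k−s) : s ∈ {3, 4, 6, 8}, s ≤ k}:
k:     0  1  2  3  4  5  6  7  8  9 10 11 12
g(k):  0  0  0  1  1  1  2  2  2  3  3  0  0
The P-positions (g = 0) in 0..12 are 0, 1, 2, 11, 12.

0, 1, 2, 11, 12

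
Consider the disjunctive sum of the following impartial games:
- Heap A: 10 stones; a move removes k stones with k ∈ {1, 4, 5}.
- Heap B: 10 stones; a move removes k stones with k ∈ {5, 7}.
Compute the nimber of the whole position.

Grundy values for heap A (subtraction set {1, 4, 5}):
g(0) = mex{} = 0
g(1) = mex{0} = 1
g(2) = mex{1} = 0
g(3) = mex{0} = 1
g(4) = mex{0,1} = 2
g(5) = mex{0,1,2} = 3
g(6) = mex{0,1,3} = 2
g(7) = mex{0,1,2} = 3
g(8) = mex{1,2,3} = 0
g(9) = mex{0,2,3} = 1
g(10) = mex{1,2,3} = 0
So g(10) = 0.
Build the Grundy sequence for heap B with g(k) = mex{g(k−s) : s ∈ {5, 7}, s ≤ k}:
k:     0  1  2  3  4  5  6  7  8  9 10
g(k):  0  0  0  0  0  1  1  1  1  1  2
So g(10) = 2.
By the Sprague-Grundy theorem, the Grundy value of a sum of independent games is the XOR of the component values.
Combined value = 0 ⊕ 2 = 2.

2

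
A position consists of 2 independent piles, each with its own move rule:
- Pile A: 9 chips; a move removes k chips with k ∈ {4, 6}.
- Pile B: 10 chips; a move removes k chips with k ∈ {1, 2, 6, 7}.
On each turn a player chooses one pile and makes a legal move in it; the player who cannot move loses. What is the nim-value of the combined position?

0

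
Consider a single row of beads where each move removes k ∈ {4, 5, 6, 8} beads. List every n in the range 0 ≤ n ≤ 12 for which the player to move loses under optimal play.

0, 1, 2, 3, 12

Build the Grundy sequence with g(k) = mex{g(k−s) : s ∈ {4, 5, 6, 8}, s ≤ k}:
g(0) = mex{} = 0
g(1) = mex{} = 0
g(2) = mex{} = 0
g(3) = mex{} = 0
g(4) = mex{0} = 1
g(5) = mex{0} = 1
g(6) = mex{0} = 1
g(7) = mex{0} = 1
g(8) = mex{0,1} = 2
g(9) = mex{0,1} = 2
g(10) = mex{0,1} = 2
g(11) = mex{0,1} = 2
g(12) = mex{1,2} = 0
The P-positions (g = 0) in 0..12 are 0, 1, 2, 3, 12.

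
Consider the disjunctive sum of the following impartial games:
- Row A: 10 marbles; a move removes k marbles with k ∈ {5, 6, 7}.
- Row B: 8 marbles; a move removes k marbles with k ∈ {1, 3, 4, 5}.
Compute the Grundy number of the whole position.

2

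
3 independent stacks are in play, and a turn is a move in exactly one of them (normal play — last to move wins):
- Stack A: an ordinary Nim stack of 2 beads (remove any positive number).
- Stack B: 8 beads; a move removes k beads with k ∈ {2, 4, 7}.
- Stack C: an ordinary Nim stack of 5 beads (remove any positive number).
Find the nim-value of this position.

6

Stack A is a plain Nim stack of size 2, so its Grundy value is 2.
Build the Grundy sequence for stack B with g(k) = mex{g(k−s) : s ∈ {2, 4, 7}, s ≤ k}:
g(0) = mex{} = 0
g(1) = mex{} = 0
g(2) = mex{0} = 1
g(3) = mex{0} = 1
g(4) = mex{0,1} = 2
g(5) = mex{0,1} = 2
g(6) = mex{1,2} = 0
g(7) = mex{0,1,2} = 3
g(8) = mex{0,2} = 1
So g(8) = 1.
Stack C is a plain Nim stack of size 5, so its Grundy value is 5.
The value of a disjunctive sum is the nim-sum of the parts.
Combined value = 2 ⊕ 1 ⊕ 5 = 6.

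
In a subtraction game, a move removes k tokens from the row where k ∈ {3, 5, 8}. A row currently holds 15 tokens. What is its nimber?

1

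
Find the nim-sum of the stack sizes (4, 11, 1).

Compute the nim-sum pairwise:
4 ^ 11 = 15
15 ^ 1 = 14

14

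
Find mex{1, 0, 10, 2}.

The values 0, 1, 2 are all present; 3 is the first non-negative integer missing from the set.

3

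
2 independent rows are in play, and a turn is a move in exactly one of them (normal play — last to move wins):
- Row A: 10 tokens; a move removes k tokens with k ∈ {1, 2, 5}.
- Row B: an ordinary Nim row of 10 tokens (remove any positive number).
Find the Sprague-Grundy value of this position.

11

Grundy values for row A (subtraction set {1, 2, 5}):
g(0) = mex{} = 0
g(1) = mex{0} = 1
g(2) = mex{0,1} = 2
g(3) = mex{1,2} = 0
g(4) = mex{0,2} = 1
g(5) = mex{0,1} = 2
g(6) = mex{1,2} = 0
g(7) = mex{0,2} = 1
g(8) = mex{0,1} = 2
g(9) = mex{1,2} = 0
g(10) = mex{0,2} = 1
So g(10) = 1.
Row B is a plain Nim row of size 10, so its Grundy value is 10.
By the Sprague-Grundy theorem, the Grundy value of a sum of independent games is the XOR of the component values.
Combined value = 1 XOR 10 = 11.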